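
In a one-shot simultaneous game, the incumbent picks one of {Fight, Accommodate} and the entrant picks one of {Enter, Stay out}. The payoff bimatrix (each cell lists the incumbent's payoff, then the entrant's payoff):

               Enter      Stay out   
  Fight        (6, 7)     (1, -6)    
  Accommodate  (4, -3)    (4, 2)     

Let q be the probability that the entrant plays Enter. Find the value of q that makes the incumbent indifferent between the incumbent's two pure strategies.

Set the incumbent's expected payoff from Fight equal to that from Accommodate:
  the incumbent's payoff from Fight: q·6 + (1−q)·1 = 5q + 1
  the incumbent's payoff from Accommodate: q·4 + (1−q)·4 = 4
  5q + 1 = 4  ⇒  5q = 3  ⇒  q = 3/5.

q = 3/5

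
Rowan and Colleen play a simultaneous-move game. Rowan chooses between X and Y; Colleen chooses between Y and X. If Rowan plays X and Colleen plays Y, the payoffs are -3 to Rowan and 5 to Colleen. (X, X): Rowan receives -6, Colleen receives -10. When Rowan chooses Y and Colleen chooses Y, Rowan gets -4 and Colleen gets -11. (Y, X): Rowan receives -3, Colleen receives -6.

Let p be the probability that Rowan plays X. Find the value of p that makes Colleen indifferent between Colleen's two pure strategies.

p = 1/4

Colleen's indifference between Y and X determines Rowan's mixing probability p:
  Colleen's payoff from Y: p·5 + (1−p)·(-11) = 16p - 11
  Colleen's payoff from X: p·(-10) + (1−p)·(-6) = -4p - 6
  16p - 11 = -4p - 6  ⇒  20p = 5  ⇒  p = 1/4.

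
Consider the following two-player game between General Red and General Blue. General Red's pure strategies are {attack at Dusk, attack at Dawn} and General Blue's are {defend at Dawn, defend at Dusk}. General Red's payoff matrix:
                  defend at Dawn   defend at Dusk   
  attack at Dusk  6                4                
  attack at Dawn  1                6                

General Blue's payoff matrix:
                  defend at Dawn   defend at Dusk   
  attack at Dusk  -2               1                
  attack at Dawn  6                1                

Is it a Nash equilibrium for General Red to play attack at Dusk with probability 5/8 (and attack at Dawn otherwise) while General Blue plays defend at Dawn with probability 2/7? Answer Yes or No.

Check General Blue's indifference given General Red's mix p = 5/8:
  payoff from defend at Dawn = 1; payoff from defend at Dusk = 1 — equal.
Check General Red's indifference given General Blue's mix q = 2/7:
  payoff from attack at Dusk = 32/7; payoff from attack at Dawn = 32/7 — equal.
Both players are indifferent, so neither can profitably deviate.

Yes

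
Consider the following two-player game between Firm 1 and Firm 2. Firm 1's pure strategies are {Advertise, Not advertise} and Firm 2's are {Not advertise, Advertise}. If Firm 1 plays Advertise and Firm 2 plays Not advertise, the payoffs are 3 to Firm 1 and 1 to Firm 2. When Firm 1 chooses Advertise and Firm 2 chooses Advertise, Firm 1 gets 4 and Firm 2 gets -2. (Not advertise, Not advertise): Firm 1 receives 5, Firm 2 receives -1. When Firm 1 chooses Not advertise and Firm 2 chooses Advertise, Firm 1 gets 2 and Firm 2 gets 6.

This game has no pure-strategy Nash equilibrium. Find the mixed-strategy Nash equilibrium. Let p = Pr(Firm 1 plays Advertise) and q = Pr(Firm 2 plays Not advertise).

p = 7/10, q = 1/2

In a mixed equilibrium Firm 2 is indifferent between Not advertise and Advertise; this condition fixes p.
  Firm 2's payoff from Not advertise: p·1 + (1−p)·(-1) = 2p - 1
  Firm 2's payoff from Advertise: p·(-2) + (1−p)·6 = -8p + 6
  2p - 1 = -8p + 6  ⇒  10p = 7  ⇒  p = 7/10.
For Firm 1 to be willing to mix, Firm 1 must be indifferent between Advertise and Not advertise, which pins down Firm 2's mix.
  Firm 1's payoff to Advertise: q·3 + (1−q)·4 = -q + 4
  Firm 1's payoff to Not advertise: q·5 + (1−q)·2 = 3q + 2
  -q + 4 = 3q + 2  ⇒  -4q = -2  ⇒  q = 1/2.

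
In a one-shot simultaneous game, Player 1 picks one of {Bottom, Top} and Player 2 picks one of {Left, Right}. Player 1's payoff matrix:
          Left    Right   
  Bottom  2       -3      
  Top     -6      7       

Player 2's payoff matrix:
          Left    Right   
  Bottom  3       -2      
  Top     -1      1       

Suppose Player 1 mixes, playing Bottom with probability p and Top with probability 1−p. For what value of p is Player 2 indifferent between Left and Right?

p = 2/7

For Player 2 to be willing to mix, Player 2 must be indifferent between Left and Right, which pins down Player 1's mix.
  Player 2's expected payoff from Left: p·3 + (1−p)·(-1) = 4p - 1
  Player 2's expected payoff from Right: p·(-2) + (1−p)·1 = -3p + 1
  4p - 1 = -3p + 1  ⇒  7p = 2  ⇒  p = 2/7.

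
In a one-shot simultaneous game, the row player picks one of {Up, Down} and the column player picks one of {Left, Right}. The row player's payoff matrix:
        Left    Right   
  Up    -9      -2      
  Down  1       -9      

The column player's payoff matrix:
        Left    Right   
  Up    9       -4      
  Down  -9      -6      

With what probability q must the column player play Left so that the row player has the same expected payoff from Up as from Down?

The row player's indifference between Up and Down determines the column player's mixing probability q:
  the row player's payoff from Up: q·(-9) + (1−q)·(-2) = -7q - 2
  the row player's payoff from Down: q·1 + (1−q)·(-9) = 10q - 9
  -7q - 2 = 10q - 9  ⇒  -17q = -7  ⇒  q = 7/17.

q = 7/17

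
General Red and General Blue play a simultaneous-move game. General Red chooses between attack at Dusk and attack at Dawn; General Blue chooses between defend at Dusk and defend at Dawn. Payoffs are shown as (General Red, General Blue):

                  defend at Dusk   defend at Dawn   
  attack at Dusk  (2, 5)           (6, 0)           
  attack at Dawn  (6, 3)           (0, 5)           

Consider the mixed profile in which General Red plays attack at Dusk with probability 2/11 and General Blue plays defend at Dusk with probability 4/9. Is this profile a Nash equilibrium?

Given General Red's mix p = 2/11, General Blue's payoff from defend at Dusk is 37/11 but from defend at Dawn is 45/11. General Blue strictly prefers defend at Dawn, so General Blue would not mix.
So the proposed profile is not a Nash equilibrium.

No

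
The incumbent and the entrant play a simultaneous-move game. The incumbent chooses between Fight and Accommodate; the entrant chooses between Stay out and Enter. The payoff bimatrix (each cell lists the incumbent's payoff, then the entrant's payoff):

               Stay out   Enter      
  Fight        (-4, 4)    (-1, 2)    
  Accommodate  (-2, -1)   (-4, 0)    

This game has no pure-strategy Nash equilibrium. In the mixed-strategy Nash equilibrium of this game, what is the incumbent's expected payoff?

In a mixed equilibrium the incumbent is indifferent between Fight and Accommodate; this condition fixes q.
  the incumbent's payoff from Fight: q·(-4) + (1−q)·(-1) = -3q - 1
  the incumbent's payoff from Accommodate: q·(-2) + (1−q)·(-4) = 2q - 4
  -3q - 1 = 2q - 4  ⇒  -5q = -3  ⇒  q = 3/5.
At equilibrium the incumbent is indifferent across rows, so the incumbent's payoff equals the payoff from Fight: (3/5)·(-4) + (2/5)·(-1) = -14/5.

-14/5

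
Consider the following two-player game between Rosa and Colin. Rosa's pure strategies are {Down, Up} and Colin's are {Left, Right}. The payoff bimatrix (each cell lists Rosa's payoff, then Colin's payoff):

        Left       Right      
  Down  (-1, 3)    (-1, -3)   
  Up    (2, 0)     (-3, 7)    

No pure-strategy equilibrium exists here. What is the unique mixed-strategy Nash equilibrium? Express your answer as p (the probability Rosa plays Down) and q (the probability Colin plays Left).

For Colin to be willing to mix, Colin must be indifferent between Left and Right, which pins down Rosa's mix.
  Colin's payoff to Left: p·3 + (1−p)·0 = 3p
  Colin's payoff to Right: p·(-3) + (1−p)·7 = -10p + 7
  3p = -10p + 7  ⇒  13p = 7  ⇒  p = 7/13.
Set Rosa's expected payoff from Down equal to that from Up:
  Rosa's payoff from Down: q·(-1) + (1−q)·(-1) = -1
  Rosa's payoff from Up: q·2 + (1−q)·(-3) = 5q - 3
  -1 = 5q - 3  ⇒  -5q = -2  ⇒  q = 2/5.

p = 7/13, q = 2/5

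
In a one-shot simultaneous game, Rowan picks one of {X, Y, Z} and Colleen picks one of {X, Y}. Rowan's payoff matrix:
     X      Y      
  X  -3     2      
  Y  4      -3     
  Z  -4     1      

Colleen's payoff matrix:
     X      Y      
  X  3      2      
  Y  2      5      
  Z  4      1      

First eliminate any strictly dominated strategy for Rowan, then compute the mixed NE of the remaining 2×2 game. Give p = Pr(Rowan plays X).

Rowan's strategy Z is strictly dominated by X: -3 > -4 and 2 > 1. Eliminate Z.
Colleen's indifference between X and Y determines Rowan's mixing probability p:
  Colleen's payoff to X: p·3 + (1−p)·2 = p + 2
  Colleen's payoff to Y: p·2 + (1−p)·5 = -3p + 5
  p + 2 = -3p + 5  ⇒  4p = 3  ⇒  p = 3/4.

p = 3/4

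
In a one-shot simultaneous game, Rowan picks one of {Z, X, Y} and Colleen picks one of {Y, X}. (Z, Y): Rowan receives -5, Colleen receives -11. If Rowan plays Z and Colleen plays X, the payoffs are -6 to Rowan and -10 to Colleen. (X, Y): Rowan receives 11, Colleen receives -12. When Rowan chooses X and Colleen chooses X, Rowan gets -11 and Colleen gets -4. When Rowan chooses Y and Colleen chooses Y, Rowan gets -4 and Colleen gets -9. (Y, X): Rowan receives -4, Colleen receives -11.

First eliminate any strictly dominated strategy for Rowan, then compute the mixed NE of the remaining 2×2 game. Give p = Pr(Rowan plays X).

Rowan's strategy Z is strictly dominated by Y: -4 > -5 and -4 > -6. Eliminate Z.
Set Colleen's expected payoff from Y equal to that from X:
  Colleen's expected payoff from Y: p·(-12) + (1−p)·(-9) = -3p - 9
  Colleen's expected payoff from X: p·(-4) + (1−p)·(-11) = 7p - 11
  -3p - 9 = 7p - 11  ⇒  -10p = -2  ⇒  p = 1/5.

p = 1/5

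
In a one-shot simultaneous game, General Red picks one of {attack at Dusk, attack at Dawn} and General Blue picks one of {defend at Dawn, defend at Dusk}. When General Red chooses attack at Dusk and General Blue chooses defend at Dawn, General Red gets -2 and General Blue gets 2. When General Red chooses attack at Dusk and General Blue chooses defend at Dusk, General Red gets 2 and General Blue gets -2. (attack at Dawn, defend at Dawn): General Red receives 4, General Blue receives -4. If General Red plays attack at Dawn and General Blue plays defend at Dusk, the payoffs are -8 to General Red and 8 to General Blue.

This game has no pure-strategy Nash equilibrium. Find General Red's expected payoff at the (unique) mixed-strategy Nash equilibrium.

-1/2

For General Red to be willing to mix, General Red must be indifferent between attack at Dusk and attack at Dawn, which pins down General Blue's mix.
  General Red's expected payoff from attack at Dusk: q·(-2) + (1−q)·2 = -4q + 2
  General Red's expected payoff from attack at Dawn: q·4 + (1−q)·(-8) = 12q - 8
  -4q + 2 = 12q - 8  ⇒  -16q = -10  ⇒  q = 5/8.
At equilibrium General Red is indifferent across rows, so General Red's payoff equals the payoff from attack at Dusk: (5/8)·(-2) + (3/8)·2 = -1/2.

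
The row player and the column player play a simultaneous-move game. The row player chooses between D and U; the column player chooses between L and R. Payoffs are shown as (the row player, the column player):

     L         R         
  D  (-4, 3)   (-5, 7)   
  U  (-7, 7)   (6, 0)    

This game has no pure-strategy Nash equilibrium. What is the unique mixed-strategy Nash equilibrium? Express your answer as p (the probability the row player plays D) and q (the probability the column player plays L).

For the column player to be willing to mix, the column player must be indifferent between L and R, which pins down the row player's mix.
  the column player's payoff to L: p·3 + (1−p)·7 = -4p + 7
  the column player's payoff to R: p·7 + (1−p)·0 = 7p
  -4p + 7 = 7p  ⇒  -11p = -7  ⇒  p = 7/11.
For the row player to be willing to mix, the row player must be indifferent between D and U, which pins down the column player's mix.
  the row player's payoff to D: q·(-4) + (1−q)·(-5) = q - 5
  the row player's payoff to U: q·(-7) + (1−q)·6 = -13q + 6
  q - 5 = -13q + 6  ⇒  14q = 11  ⇒  q = 11/14.

p = 7/11, q = 11/14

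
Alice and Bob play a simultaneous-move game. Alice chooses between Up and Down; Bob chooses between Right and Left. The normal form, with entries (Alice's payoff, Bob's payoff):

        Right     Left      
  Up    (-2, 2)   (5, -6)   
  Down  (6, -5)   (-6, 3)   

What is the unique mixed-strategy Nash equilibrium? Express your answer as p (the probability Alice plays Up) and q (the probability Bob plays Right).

p = 1/2, q = 11/19

Alice's mix must leave Bob indifferent between Right and Left.
  Bob's payoff from Right: p·2 + (1−p)·(-5) = 7p - 5
  Bob's payoff from Left: p·(-6) + (1−p)·3 = -9p + 3
  7p - 5 = -9p + 3  ⇒  16p = 8  ⇒  p = 1/2.
Set Alice's expected payoff from Up equal to that from Down:
  Alice's payoff to Up: q·(-2) + (1−q)·5 = -7q + 5
  Alice's payoff to Down: q·6 + (1−q)·(-6) = 12q - 6
  -7q + 5 = 12q - 6  ⇒  -19q = -11  ⇒  q = 11/19.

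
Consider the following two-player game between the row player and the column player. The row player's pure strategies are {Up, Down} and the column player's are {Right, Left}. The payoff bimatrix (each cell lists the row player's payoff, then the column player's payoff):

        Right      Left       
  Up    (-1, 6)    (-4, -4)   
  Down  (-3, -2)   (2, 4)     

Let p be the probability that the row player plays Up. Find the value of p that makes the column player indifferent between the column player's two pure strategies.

For the column player to be willing to mix, the column player must be indifferent between Right and Left, which pins down the row player's mix.
  the column player's payoff from Right: p·6 + (1−p)·(-2) = 8p - 2
  the column player's payoff from Left: p·(-4) + (1−p)·4 = -8p + 4
  8p - 2 = -8p + 4  ⇒  16p = 6  ⇒  p = 3/8.

p = 3/8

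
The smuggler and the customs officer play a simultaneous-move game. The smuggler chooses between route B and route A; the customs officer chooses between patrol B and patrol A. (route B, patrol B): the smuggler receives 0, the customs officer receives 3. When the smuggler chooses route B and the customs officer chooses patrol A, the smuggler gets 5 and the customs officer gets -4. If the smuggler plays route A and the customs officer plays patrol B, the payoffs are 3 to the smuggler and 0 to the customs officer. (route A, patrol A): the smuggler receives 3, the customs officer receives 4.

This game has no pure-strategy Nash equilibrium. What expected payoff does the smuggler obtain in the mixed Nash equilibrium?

3

For the smuggler to be willing to mix, the smuggler must be indifferent between route B and route A, which pins down the customs officer's mix.
  the smuggler's payoff to route B: q·0 + (1−q)·5 = -5q + 5
  the smuggler's payoff to route A: q·3 + (1−q)·3 = 3
  -5q + 5 = 3  ⇒  -5q = -2  ⇒  q = 2/5.
At equilibrium the smuggler is indifferent across rows, so the smuggler's payoff equals the payoff from route B: (2/5)·0 + (3/5)·5 = 3.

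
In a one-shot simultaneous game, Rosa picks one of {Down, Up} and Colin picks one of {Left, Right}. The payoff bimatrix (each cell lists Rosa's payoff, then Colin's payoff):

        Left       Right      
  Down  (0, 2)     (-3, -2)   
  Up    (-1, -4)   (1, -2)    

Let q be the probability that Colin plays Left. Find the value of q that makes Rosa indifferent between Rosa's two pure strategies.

q = 4/5

In a mixed equilibrium Rosa is indifferent between Down and Up; this condition fixes q.
  Rosa's payoff to Down: q·0 + (1−q)·(-3) = 3q - 3
  Rosa's payoff to Up: q·(-1) + (1−q)·1 = -2q + 1
  3q - 3 = -2q + 1  ⇒  5q = 4  ⇒  q = 4/5.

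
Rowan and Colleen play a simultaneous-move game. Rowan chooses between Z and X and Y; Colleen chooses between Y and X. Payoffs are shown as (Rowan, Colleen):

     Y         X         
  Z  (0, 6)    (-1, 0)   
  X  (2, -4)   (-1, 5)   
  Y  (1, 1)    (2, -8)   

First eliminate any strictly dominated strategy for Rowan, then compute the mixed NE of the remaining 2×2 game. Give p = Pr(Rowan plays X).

Rowan's strategy Z is strictly dominated by Y: 1 > 0 and 2 > -1. Eliminate Z.
For Colleen to be willing to mix, Colleen must be indifferent between Y and X, which pins down Rowan's mix.
  Colleen's expected payoff from Y: p·(-4) + (1−p)·1 = -5p + 1
  Colleen's expected payoff from X: p·5 + (1−p)·(-8) = 13p - 8
  -5p + 1 = 13p - 8  ⇒  -18p = -9  ⇒  p = 1/2.

p = 1/2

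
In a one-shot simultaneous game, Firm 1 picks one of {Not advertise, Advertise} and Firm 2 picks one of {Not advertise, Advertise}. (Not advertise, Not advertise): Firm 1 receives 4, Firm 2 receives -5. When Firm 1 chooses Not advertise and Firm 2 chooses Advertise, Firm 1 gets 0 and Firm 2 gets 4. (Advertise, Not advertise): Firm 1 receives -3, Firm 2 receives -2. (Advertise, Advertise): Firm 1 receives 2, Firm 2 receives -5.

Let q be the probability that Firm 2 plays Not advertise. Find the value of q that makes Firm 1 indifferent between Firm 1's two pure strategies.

q = 2/9

Firm 2's mix must leave Firm 1 indifferent between Not advertise and Advertise.
  Firm 1's payoff to Not advertise: q·4 + (1−q)·0 = 4q
  Firm 1's payoff to Advertise: q·(-3) + (1−q)·2 = -5q + 2
  4q = -5q + 2  ⇒  9q = 2  ⇒  q = 2/9.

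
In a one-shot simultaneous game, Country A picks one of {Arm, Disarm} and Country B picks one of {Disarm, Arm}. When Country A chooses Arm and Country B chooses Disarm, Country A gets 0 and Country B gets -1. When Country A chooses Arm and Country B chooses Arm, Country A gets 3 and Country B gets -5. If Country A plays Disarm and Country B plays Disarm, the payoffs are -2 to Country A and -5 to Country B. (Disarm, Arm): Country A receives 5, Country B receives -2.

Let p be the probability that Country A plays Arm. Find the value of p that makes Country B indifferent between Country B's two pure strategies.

Country B's indifference between Disarm and Arm determines Country A's mixing probability p:
  Country B's expected payoff from Disarm: p·(-1) + (1−p)·(-5) = 4p - 5
  Country B's expected payoff from Arm: p·(-5) + (1−p)·(-2) = -3p - 2
  4p - 5 = -3p - 2  ⇒  7p = 3  ⇒  p = 3/7.

p = 3/7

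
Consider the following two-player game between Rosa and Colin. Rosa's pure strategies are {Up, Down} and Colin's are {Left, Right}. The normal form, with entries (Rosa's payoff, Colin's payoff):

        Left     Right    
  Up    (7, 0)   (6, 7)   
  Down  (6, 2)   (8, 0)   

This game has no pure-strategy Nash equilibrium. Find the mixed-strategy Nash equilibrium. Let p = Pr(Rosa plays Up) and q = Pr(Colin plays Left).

Colin's indifference between Left and Right determines Rosa's mixing probability p:
  Colin's payoff to Left: p·0 + (1−p)·2 = -2p + 2
  Colin's payoff to Right: p·7 + (1−p)·0 = 7p
  -2p + 2 = 7p  ⇒  -9p = -2  ⇒  p = 2/9.
Rosa's indifference between Up and Down determines Colin's mixing probability q:
  Rosa's payoff from Up: q·7 + (1−q)·6 = q + 6
  Rosa's payoff from Down: q·6 + (1−q)·8 = -2q + 8
  q + 6 = -2q + 8  ⇒  3q = 2  ⇒  q = 2/3.

p = 2/9, q = 2/3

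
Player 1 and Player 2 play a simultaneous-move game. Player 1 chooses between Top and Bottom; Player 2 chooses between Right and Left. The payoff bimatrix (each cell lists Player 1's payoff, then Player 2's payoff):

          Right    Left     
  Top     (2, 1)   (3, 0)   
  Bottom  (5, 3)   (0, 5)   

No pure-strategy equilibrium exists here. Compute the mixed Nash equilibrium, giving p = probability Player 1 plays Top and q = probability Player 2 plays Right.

p = 2/3, q = 1/2

For Player 2 to be willing to mix, Player 2 must be indifferent between Right and Left, which pins down Player 1's mix.
  Player 2's payoff from Right: p·1 + (1−p)·3 = -2p + 3
  Player 2's payoff from Left: p·0 + (1−p)·5 = -5p + 5
  -2p + 3 = -5p + 5  ⇒  3p = 2  ⇒  p = 2/3.
Player 1's indifference between Top and Bottom determines Player 2's mixing probability q:
  Player 1's expected payoff from Top: q·2 + (1−q)·3 = -q + 3
  Player 1's expected payoff from Bottom: q·5 + (1−q)·0 = 5q
  -q + 3 = 5q  ⇒  -6q = -3  ⇒  q = 1/2.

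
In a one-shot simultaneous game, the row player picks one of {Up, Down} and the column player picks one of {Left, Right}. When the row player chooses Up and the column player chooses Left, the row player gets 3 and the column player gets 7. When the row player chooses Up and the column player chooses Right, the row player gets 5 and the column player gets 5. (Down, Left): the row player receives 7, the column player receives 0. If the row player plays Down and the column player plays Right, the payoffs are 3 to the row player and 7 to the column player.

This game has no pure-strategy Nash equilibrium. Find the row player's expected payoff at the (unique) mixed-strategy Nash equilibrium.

The row player's indifference between Up and Down determines the column player's mixing probability q:
  the row player's payoff from Up: q·3 + (1−q)·5 = -2q + 5
  the row player's payoff from Down: q·7 + (1−q)·3 = 4q + 3
  -2q + 5 = 4q + 3  ⇒  -6q = -2  ⇒  q = 1/3.
At equilibrium the row player is indifferent across rows, so the row player's payoff equals the payoff from Up: (1/3)·3 + (2/3)·5 = 13/3.

13/3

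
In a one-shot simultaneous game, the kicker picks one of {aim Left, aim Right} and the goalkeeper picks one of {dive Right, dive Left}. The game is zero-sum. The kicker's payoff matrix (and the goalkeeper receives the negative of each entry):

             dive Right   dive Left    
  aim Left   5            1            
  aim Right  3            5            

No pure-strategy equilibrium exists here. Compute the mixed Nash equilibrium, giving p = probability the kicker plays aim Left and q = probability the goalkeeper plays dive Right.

p = 1/3, q = 2/3

In a mixed equilibrium the goalkeeper is indifferent between dive Right and dive Left; this condition fixes p.
  the goalkeeper's payoff from dive Right: p·(-5) + (1−p)·(-3) = -2p - 3
  the goalkeeper's payoff from dive Left: p·(-1) + (1−p)·(-5) = 4p - 5
  -2p - 3 = 4p - 5  ⇒  -6p = -2  ⇒  p = 1/3.
The goalkeeper's mix must leave the kicker indifferent between aim Left and aim Right.
  the kicker's payoff from aim Left: q·5 + (1−q)·1 = 4q + 1
  the kicker's payoff from aim Right: q·3 + (1−q)·5 = -2q + 5
  4q + 1 = -2q + 5  ⇒  6q = 4  ⇒  q = 2/3.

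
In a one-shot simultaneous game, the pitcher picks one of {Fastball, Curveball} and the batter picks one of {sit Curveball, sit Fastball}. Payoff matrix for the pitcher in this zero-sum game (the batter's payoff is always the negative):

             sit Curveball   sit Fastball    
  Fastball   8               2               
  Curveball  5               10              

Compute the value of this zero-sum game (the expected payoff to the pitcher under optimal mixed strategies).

Set the pitcher's expected payoff from Fastball equal to that from Curveball:
  the pitcher's payoff from Fastball: q·8 + (1−q)·2 = 6q + 2
  the pitcher's payoff from Curveball: q·5 + (1−q)·10 = -5q + 10
  6q + 2 = -5q + 10  ⇒  11q = 8  ⇒  q = 8/11.
The value is the pitcher's expected payoff against this mix (using Fastball): (8/11)·8 + (3/11)·2 = 70/11.

v = 70/11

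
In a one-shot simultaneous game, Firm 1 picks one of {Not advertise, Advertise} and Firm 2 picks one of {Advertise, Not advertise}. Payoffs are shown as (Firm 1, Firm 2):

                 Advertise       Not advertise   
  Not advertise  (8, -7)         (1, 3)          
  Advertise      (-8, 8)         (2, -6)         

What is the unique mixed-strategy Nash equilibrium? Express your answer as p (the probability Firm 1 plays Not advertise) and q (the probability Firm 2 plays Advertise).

p = 7/12, q = 1/17

In a mixed equilibrium Firm 2 is indifferent between Advertise and Not advertise; this condition fixes p.
  Firm 2's payoff to Advertise: p·(-7) + (1−p)·8 = -15p + 8
  Firm 2's payoff to Not advertise: p·3 + (1−p)·(-6) = 9p - 6
  -15p + 8 = 9p - 6  ⇒  -24p = -14  ⇒  p = 7/12.
Firm 1's indifference between Not advertise and Advertise determines Firm 2's mixing probability q:
  Firm 1's payoff to Not advertise: q·8 + (1−q)·1 = 7q + 1
  Firm 1's payoff to Advertise: q·(-8) + (1−q)·2 = -10q + 2
  7q + 1 = -10q + 2  ⇒  17q = 1  ⇒  q = 1/17.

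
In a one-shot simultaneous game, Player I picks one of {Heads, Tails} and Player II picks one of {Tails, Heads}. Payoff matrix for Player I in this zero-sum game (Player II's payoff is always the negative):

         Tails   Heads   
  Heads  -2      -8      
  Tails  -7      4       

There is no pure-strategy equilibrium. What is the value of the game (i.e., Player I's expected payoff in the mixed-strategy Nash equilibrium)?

Set Player I's expected payoff from Heads equal to that from Tails:
  Player I's payoff from Heads: q·(-2) + (1−q)·(-8) = 6q - 8
  Player I's payoff from Tails: q·(-7) + (1−q)·4 = -11q + 4
  6q - 8 = -11q + 4  ⇒  17q = 12  ⇒  q = 12/17.
The value is Player I's expected payoff against this mix (using Heads): (12/17)·(-2) + (5/17)·(-8) = -64/17.

v = -64/17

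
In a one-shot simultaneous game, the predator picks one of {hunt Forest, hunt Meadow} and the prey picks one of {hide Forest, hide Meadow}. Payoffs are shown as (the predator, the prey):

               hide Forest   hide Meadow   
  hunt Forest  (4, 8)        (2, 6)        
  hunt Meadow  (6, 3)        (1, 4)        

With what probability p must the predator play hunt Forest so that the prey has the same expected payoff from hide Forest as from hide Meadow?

In a mixed equilibrium the prey is indifferent between hide Forest and hide Meadow; this condition fixes p.
  the prey's expected payoff from hide Forest: p·8 + (1−p)·3 = 5p + 3
  the prey's expected payoff from hide Meadow: p·6 + (1−p)·4 = 2p + 4
  5p + 3 = 2p + 4  ⇒  3p = 1  ⇒  p = 1/3.

p = 1/3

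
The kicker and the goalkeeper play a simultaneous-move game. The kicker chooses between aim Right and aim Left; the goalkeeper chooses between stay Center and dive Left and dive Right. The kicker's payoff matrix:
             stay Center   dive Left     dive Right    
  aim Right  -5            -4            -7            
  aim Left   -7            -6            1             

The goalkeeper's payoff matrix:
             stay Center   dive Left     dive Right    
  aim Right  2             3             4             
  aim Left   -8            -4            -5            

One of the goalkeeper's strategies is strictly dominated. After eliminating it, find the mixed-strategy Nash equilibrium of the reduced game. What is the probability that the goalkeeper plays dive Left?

The goalkeeper's strategy stay Center is strictly dominated by dive Right: 4 > 2 and -5 > -8. Eliminate stay Center.
For the kicker to be willing to mix, the kicker must be indifferent between aim Right and aim Left, which pins down the goalkeeper's mix.
  the kicker's payoff from aim Right: q·(-4) + (1−q)·(-7) = 3q - 7
  the kicker's payoff from aim Left: q·(-6) + (1−q)·1 = -7q + 1
  3q - 7 = -7q + 1  ⇒  10q = 8  ⇒  q = 4/5.

q = 4/5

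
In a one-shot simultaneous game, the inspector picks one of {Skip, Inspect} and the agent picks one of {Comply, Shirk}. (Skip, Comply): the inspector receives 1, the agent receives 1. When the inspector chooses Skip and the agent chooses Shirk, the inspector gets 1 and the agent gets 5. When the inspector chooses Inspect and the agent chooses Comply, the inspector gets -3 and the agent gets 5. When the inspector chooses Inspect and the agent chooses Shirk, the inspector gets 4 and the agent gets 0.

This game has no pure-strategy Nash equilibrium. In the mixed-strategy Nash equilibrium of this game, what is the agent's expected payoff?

25/9

Set the agent's expected payoff from Comply equal to that from Shirk:
  the agent's payoff from Comply: p·1 + (1−p)·5 = -4p + 5
  the agent's payoff from Shirk: p·5 + (1−p)·0 = 5p
  -4p + 5 = 5p  ⇒  -9p = -5  ⇒  p = 5/9.
At equilibrium the agent is indifferent across columns, so the agent's payoff equals the payoff from Comply: (5/9)·1 + (4/9)·5 = 25/9.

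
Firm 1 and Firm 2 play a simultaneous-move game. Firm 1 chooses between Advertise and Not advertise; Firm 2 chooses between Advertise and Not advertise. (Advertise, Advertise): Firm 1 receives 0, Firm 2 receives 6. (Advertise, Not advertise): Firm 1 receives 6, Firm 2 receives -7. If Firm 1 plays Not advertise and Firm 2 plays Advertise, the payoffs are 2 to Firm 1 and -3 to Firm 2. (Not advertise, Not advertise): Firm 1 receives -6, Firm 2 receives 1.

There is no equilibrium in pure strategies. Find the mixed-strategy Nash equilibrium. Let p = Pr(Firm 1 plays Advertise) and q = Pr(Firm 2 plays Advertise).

For Firm 2 to be willing to mix, Firm 2 must be indifferent between Advertise and Not advertise, which pins down Firm 1's mix.
  Firm 2's expected payoff from Advertise: p·6 + (1−p)·(-3) = 9p - 3
  Firm 2's expected payoff from Not advertise: p·(-7) + (1−p)·1 = -8p + 1
  9p - 3 = -8p + 1  ⇒  17p = 4  ⇒  p = 4/17.
Firm 1's indifference between Advertise and Not advertise determines Firm 2's mixing probability q:
  Firm 1's payoff from Advertise: q·0 + (1−q)·6 = -6q + 6
  Firm 1's payoff from Not advertise: q·2 + (1−q)·(-6) = 8q - 6
  -6q + 6 = 8q - 6  ⇒  -14q = -12  ⇒  q = 6/7.

p = 4/17, q = 6/7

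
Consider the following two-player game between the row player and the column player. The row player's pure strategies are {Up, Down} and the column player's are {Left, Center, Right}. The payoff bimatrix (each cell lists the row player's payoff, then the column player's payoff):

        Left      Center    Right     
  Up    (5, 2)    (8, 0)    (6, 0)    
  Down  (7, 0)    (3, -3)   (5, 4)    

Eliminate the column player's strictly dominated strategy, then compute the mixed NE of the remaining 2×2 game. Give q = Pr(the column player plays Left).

The column player's strategy Center is strictly dominated by Left: 2 > 0 and 0 > -3. Eliminate Center.
For the row player to be willing to mix, the row player must be indifferent between Up and Down, which pins down the column player's mix.
  the row player's payoff from Up: q·5 + (1−q)·6 = -q + 6
  the row player's payoff from Down: q·7 + (1−q)·5 = 2q + 5
  -q + 6 = 2q + 5  ⇒  -3q = -1  ⇒  q = 1/3.

q = 1/3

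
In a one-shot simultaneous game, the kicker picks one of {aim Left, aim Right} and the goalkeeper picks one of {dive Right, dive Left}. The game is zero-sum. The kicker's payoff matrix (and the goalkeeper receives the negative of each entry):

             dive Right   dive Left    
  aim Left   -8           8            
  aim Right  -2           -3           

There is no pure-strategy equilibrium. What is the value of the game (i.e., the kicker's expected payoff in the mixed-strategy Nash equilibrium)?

v = -40/17

The kicker's indifference between aim Left and aim Right determines the goalkeeper's mixing probability q:
  the kicker's payoff from aim Left: q·(-8) + (1−q)·8 = -16q + 8
  the kicker's payoff from aim Right: q·(-2) + (1−q)·(-3) = q - 3
  -16q + 8 = q - 3  ⇒  -17q = -11  ⇒  q = 11/17.
The value is the kicker's expected payoff against this mix (using aim Left): (11/17)·(-8) + (6/17)·8 = -40/17.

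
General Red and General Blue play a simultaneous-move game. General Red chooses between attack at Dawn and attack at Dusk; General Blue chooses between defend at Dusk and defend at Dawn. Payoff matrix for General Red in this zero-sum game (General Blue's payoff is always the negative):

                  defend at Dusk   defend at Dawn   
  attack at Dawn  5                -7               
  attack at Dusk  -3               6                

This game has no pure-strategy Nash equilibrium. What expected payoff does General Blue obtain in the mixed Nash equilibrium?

-3/7

For General Blue to be willing to mix, General Blue must be indifferent between defend at Dusk and defend at Dawn, which pins down General Red's mix.
  General Blue's payoff from defend at Dusk: p·(-5) + (1−p)·3 = -8p + 3
  General Blue's payoff from defend at Dawn: p·7 + (1−p)·(-6) = 13p - 6
  -8p + 3 = 13p - 6  ⇒  -21p = -9  ⇒  p = 3/7.
At equilibrium General Blue is indifferent across columns, so General Blue's payoff equals the payoff from defend at Dusk: (3/7)·(-5) + (4/7)·3 = -3/7.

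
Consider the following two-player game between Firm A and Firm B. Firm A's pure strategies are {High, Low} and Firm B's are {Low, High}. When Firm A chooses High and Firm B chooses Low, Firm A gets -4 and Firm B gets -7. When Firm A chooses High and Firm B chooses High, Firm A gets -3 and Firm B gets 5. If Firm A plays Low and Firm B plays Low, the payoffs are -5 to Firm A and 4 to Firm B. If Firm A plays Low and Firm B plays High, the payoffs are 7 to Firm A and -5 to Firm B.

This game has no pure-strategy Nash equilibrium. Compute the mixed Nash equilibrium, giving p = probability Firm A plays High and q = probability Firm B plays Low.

In a mixed equilibrium Firm B is indifferent between Low and High; this condition fixes p.
  Firm B's payoff from Low: p·(-7) + (1−p)·4 = -11p + 4
  Firm B's payoff from High: p·5 + (1−p)·(-5) = 10p - 5
  -11p + 4 = 10p - 5  ⇒  -21p = -9  ⇒  p = 3/7.
In a mixed equilibrium Firm A is indifferent between High and Low; this condition fixes q.
  Firm A's payoff from High: q·(-4) + (1−q)·(-3) = -q - 3
  Firm A's payoff from Low: q·(-5) + (1−q)·7 = -12q + 7
  -q - 3 = -12q + 7  ⇒  11q = 10  ⇒  q = 10/11.

p = 3/7, q = 10/11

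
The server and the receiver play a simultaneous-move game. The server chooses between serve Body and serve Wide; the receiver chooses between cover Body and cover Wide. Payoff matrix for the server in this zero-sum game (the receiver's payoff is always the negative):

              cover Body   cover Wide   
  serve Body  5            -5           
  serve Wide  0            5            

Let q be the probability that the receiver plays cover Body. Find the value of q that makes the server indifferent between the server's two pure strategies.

Set the server's expected payoff from serve Body equal to that from serve Wide:
  the server's payoff from serve Body: q·5 + (1−q)·(-5) = 10q - 5
  the server's payoff from serve Wide: q·0 + (1−q)·5 = -5q + 5
  10q - 5 = -5q + 5  ⇒  15q = 10  ⇒  q = 2/3.

q = 2/3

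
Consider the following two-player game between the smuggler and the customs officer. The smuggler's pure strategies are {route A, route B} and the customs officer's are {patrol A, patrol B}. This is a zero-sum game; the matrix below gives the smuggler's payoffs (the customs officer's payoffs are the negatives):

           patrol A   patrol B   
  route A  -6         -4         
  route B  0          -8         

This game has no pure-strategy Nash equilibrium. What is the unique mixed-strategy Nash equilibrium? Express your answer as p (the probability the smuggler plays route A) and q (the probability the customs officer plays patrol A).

In a mixed equilibrium the customs officer is indifferent between patrol A and patrol B; this condition fixes p.
  the customs officer's expected payoff from patrol A: p·6 + (1−p)·0 = 6p
  the customs officer's expected payoff from patrol B: p·4 + (1−p)·8 = -4p + 8
  6p = -4p + 8  ⇒  10p = 8  ⇒  p = 4/5.
In a mixed equilibrium the smuggler is indifferent between route A and route B; this condition fixes q.
  the smuggler's payoff to route A: q·(-6) + (1−q)·(-4) = -2q - 4
  the smuggler's payoff to route B: q·0 + (1−q)·(-8) = 8q - 8
  -2q - 4 = 8q - 8  ⇒  -10q = -4  ⇒  q = 2/5.

p = 4/5, q = 2/5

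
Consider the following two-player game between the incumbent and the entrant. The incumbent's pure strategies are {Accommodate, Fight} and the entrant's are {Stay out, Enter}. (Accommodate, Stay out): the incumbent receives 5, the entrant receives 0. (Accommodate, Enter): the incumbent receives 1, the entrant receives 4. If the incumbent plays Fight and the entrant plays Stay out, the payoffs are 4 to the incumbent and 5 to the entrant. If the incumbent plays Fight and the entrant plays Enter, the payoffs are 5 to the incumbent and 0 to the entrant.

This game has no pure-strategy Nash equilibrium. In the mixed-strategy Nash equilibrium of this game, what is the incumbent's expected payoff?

In a mixed equilibrium the incumbent is indifferent between Accommodate and Fight; this condition fixes q.
  the incumbent's payoff to Accommodate: q·5 + (1−q)·1 = 4q + 1
  the incumbent's payoff to Fight: q·4 + (1−q)·5 = -q + 5
  4q + 1 = -q + 5  ⇒  5q = 4  ⇒  q = 4/5.
At equilibrium the incumbent is indifferent across rows, so the incumbent's payoff equals the payoff from Accommodate: (4/5)·5 + (1/5)·1 = 21/5.

21/5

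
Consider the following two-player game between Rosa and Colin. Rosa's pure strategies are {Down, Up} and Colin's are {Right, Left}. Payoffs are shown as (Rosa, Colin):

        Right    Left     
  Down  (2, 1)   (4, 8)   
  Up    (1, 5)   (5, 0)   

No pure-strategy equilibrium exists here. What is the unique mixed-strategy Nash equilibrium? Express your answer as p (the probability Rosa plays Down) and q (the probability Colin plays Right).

p = 5/12, q = 1/2

Rosa's mix must leave Colin indifferent between Right and Left.
  Colin's payoff to Right: p·1 + (1−p)·5 = -4p + 5
  Colin's payoff to Left: p·8 + (1−p)·0 = 8p
  -4p + 5 = 8p  ⇒  -12p = -5  ⇒  p = 5/12.
Colin's mix must leave Rosa indifferent between Down and Up.
  Rosa's payoff to Down: q·2 + (1−q)·4 = -2q + 4
  Rosa's payoff to Up: q·1 + (1−q)·5 = -4q + 5
  -2q + 4 = -4q + 5  ⇒  2q = 1  ⇒  q = 1/2.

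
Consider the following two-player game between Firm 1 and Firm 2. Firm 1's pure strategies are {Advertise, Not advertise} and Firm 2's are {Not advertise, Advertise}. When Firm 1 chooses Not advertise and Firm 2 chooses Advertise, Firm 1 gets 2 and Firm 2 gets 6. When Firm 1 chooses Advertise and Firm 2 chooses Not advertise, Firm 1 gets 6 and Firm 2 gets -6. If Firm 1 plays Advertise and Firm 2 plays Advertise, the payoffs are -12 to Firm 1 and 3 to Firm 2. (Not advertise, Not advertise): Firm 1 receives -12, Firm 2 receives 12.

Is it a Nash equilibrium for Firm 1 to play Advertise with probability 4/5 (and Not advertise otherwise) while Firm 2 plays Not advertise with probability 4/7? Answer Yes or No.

Given Firm 1's mix p = 4/5, Firm 2's payoff from Not advertise is -12/5 but from Advertise is 18/5. Firm 2 strictly prefers Advertise, so Firm 2 would not mix.
So the proposed profile is not a Nash equilibrium.

No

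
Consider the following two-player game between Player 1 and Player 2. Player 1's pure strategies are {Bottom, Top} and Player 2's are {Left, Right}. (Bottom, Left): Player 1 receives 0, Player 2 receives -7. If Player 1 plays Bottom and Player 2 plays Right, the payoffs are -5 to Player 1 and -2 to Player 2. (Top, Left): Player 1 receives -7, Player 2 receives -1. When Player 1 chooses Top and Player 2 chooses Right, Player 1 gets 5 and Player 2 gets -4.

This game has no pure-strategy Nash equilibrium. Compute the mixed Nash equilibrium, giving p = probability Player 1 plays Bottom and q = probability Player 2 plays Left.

For Player 2 to be willing to mix, Player 2 must be indifferent between Left and Right, which pins down Player 1's mix.
  Player 2's payoff from Left: p·(-7) + (1−p)·(-1) = -6p - 1
  Player 2's payoff from Right: p·(-2) + (1−p)·(-4) = 2p - 4
  -6p - 1 = 2p - 4  ⇒  -8p = -3  ⇒  p = 3/8.
In a mixed equilibrium Player 1 is indifferent between Bottom and Top; this condition fixes q.
  Player 1's payoff from Bottom: q·0 + (1−q)·(-5) = 5q - 5
  Player 1's payoff from Top: q·(-7) + (1−q)·5 = -12q + 5
  5q - 5 = -12q + 5  ⇒  17q = 10  ⇒  q = 10/17.

p = 3/8, q = 10/17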